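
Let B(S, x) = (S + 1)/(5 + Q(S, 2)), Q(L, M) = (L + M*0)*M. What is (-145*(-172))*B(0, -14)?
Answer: 4988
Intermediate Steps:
Q(L, M) = L*M (Q(L, M) = (L + 0)*M = L*M)
B(S, x) = (1 + S)/(5 + 2*S) (B(S, x) = (S + 1)/(5 + S*2) = (1 + S)/(5 + 2*S))
(-145*(-172))*B(0, -14) = (-145*(-172))*((1 + 0)/(5 + 2*0)) = 24940*(1/(5 + 0)) = 24940*(1/5) = 24940*((⅕)*1) = 24940*(⅕) = 4988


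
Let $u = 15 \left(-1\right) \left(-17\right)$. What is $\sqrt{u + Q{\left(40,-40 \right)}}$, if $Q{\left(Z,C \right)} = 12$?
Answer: $\sqrt{267} \approx 16.34$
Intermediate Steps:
$u = 255$ ($u = \left(-15\right) \left(-17\right) = 255$)
$\sqrt{u + Q{\left(40,-40 \right)}} = \sqrt{255 + 12} = \sqrt{267}$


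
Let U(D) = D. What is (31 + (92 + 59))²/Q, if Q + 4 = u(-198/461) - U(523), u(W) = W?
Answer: -2181452/34735 ≈ -62.803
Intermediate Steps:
Q = -243145/461 (Q = -4 + (-198/461 - 1*523) = -4 + (-198*1/461 - 523) = -4 + (-198/461 - 523) = -4 - 241301/461 = -243145/461 ≈ -527.43)
(31 + (92 + 59))²/Q = (31 + (92 + 59))²/(-243145/461) = (31 + 151)²*(-461/243145) = 182²*(-461/243145) = 33124*(-461/243145) = -2181452/34735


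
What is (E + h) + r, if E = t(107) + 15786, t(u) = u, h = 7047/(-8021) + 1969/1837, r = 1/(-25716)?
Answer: 547469045446769/34446762012 ≈ 15893.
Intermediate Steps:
r = -1/25716 ≈ -3.8886e-5
h = 258910/1339507 (h = 7047*(-1/8021) + 1969*(1/1837) = -7047/8021 + 179/167 = 258910/1339507 ≈ 0.19329)
E = 15893 (E = 107 + 15786 = 15893)
(E + h) + r = (15893 + 258910/1339507) - 1/25716 = 21289043661/1339507 - 1/25716 = 547469045446769/34446762012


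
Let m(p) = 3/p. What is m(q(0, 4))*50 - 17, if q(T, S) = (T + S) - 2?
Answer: 58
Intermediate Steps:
q(T, S) = -2 + S + T (q(T, S) = (S + T) - 2 = -2 + S + T)
m(q(0, 4))*50 - 17 = (3/(-2 + 4 + 0))*50 - 17 = (3/2)*50 - 17 = 75 - 17 = 58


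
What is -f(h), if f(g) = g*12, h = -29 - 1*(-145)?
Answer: -1392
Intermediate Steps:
h = 116 (h = -29 + 145 = 116)
f(g) = 12*g
-f(h) = -12*116 = -1*1392 = -1392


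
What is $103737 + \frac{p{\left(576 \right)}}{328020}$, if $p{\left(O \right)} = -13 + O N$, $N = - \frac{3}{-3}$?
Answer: $\frac{34027811303}{328020} \approx 1.0374 \cdot 10^{5}$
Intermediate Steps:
$N = 1$ ($N = \left(-3\right) \left(- \frac{1}{3}\right) = 1$)
$p{\left(O \right)} = -13 + O$ ($p{\left(O \right)} = -13 + O 1 = -13 + O$)
$103737 + \frac{p{\left(576 \right)}}{328020} = 103737 + \frac{-13 + 576}{328020} = 103737 + 563 \cdot \frac{1}{328020} = 103737 + \frac{563}{328020} = \frac{34027811303}{328020}$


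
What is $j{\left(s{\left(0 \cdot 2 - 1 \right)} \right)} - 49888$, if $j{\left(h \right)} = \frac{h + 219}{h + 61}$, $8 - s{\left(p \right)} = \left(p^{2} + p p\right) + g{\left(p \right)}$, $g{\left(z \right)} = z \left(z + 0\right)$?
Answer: $- \frac{1646192}{33} \approx -49885.0$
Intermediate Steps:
$g{\left(z \right)} = z^{2}$ ($g{\left(z \right)} = z z = z^{2}$)
$s{\left(p \right)} = 8 - 3 p^{2}$ ($s{\left(p \right)} = 8 - \left(\left(p^{2} + p p\right) + p^{2}\right) = 8 - \left(\left(p^{2} + p^{2}\right) + p^{2}\right) = 8 - \left(2 p^{2} + p^{2}\right) = 8 - 3 p^{2}$)
$j{\left(h \right)} = \frac{219 + h}{61 + h}$
$j{\left(s{\left(0 \cdot 2 - 1 \right)} \right)} - 49888 = \frac{219 + \left(8 - 3 \left(0 \cdot 2 - 1\right)^{2}\right)}{61 + \left(8 - 3 \left(0 \cdot 2 - 1\right)^{2}\right)} - 49888 = \frac{219 + \left(8 - 3 \left(0 - 1\right)^{2}\right)}{61 + \left(8 - 3 \left(0 - 1\right)^{2}\right)} - 49888 = \frac{219 + \left(8 - 3 \left(-1\right)^{2}\right)}{61 + \left(8 - 3 \left(-1\right)^{2}\right)} - 49888 = \frac{219 + \left(8 - 3\right)}{61 + \left(8 - 3\right)} - 49888 = \frac{219 + 5}{61 + 5} - 49888 = \frac{1}{66} \cdot 224 - 49888 = \frac{112}{33} - 49888 = - \frac{1646192}{33}$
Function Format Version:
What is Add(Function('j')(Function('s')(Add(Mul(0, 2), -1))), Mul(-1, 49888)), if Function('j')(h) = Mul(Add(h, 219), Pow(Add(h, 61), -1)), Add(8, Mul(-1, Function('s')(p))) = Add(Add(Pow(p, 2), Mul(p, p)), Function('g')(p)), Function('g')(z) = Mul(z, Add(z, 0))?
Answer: Rational(-1646192, 33) ≈ -49885.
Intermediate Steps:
Function('g')(z) = Pow(z, 2) (Function('g')(z) = Mul(z, z) = Pow(z, 2))
Function('s')(p) = Add(8, Mul(-3, Pow(p, 2))) (Function('s')(p) = Add(8, Mul(-1, Add(Add(Pow(p, 2), Mul(p, p)), Pow(p, 2)))) = Add(8, Mul(-1, Add(Add(Pow(p, 2), Pow(p, 2)), Pow(p, 2)))) = Add(8, Mul(-1, Add(Mul(2, Pow(p, 2)), Pow(p, 2)))) = Add(8, Mul(-1, Mul(3, Pow(p, 2)))) = Add(8, Mul(-3, Pow(p, 2))))
Function('j')(h) = Mul(Pow(Add(61, h), -1), Add(219, h)) (Function('j')(h) = Mul(Add(219, h), Pow(Add(61, h), -1)) = Mul(Pow(Add(61, h), -1), Add(219, h)))
Add(Function('j')(Function('s')(Add(Mul(0, 2), -1))), Mul(-1, 49888)) = Add(Mul(Pow(Add(61, Add(8, Mul(-3, Pow(Add(Mul(0, 2), -1), 2)))), -1), Add(219, Add(8, Mul(-3, Pow(Add(Mul(0, 2), -1), 2))))), Mul(-1, 49888)) = Add(Mul(Pow(Add(61, Add(8, Mul(-3, Pow(Add(0, -1), 2)))), -1), Add(219, Add(8, Mul(-3, Pow(Add(0, -1), 2))))), -49888) = Add(Mul(Pow(Add(61, Add(8, Mul(-3, Pow(-1, 2)))), -1), Add(219, Add(8, Mul(-3, Pow(-1, 2))))), -49888) = Add(Mul(Pow(Add(61, Add(8, Mul(-3, 1))), -1), Add(219, Add(8, Mul(-3, 1)))), -49888) = Add(Mul(Pow(Add(61, Add(8, -3)), -1), Add(219, Add(8, -3))), -49888) = Add(Mul(Pow(Add(61, 5), -1), Add(219, 5)), -49888) = Add(Mul(Pow(66, -1), 224), -49888) = Add(Mul(Rational(1, 66), 224), -49888) = Add(Rational(112, 33), -49888) = Rational(-1646192, 33)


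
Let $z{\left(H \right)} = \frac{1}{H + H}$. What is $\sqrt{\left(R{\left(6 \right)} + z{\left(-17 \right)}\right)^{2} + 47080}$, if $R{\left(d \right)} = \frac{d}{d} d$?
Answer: $\frac{\sqrt{54465689}}{34} \approx 217.06$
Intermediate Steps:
$z{\left(H \right)} = \frac{1}{2 H}$
$R{\left(d \right)} = d$ ($R{\left(d \right)} = 1 d = d$)
$\sqrt{\left(R{\left(6 \right)} + z{\left(-17 \right)}\right)^{2} + 47080} = \sqrt{\left(6 + \frac{1}{2 \left(-17\right)}\right)^{2} + 47080} = \sqrt{\left(6 + \frac{1}{2} \left(- \frac{1}{17}\right)\right)^{2} + 47080} = \sqrt{\left(6 - \frac{1}{34}\right)^{2} + 47080} = \sqrt{\left(\frac{203}{34}\right)^{2} + 47080} = \sqrt{\frac{41209}{1156} + 47080} = \sqrt{\frac{54465689}{1156}} = \frac{\sqrt{54465689}}{34}$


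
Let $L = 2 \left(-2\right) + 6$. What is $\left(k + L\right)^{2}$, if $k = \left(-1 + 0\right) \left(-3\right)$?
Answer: $25$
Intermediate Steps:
$k = 3$ ($k = \left(-1\right) \left(-3\right) = 3$)
$L = 2$ ($L = -4 + 6 = 2$)
$\left(k + L\right)^{2} = \left(3 + 2\right)^{2} = 5^{2} = 25$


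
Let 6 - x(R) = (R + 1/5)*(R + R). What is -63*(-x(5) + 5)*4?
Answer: -12852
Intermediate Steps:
x(R) = 6 - 2*R*(⅕ + R) (x(R) = 6 - (R + 1/5)*(R + R) = 6 - (R + ⅕)*2*R = 6 - (⅕ + R)*2*R = 6 - 2*R*(⅕ + R))
-63*(-x(5) + 5)*4 = -63*(-(6 - 2*5² - ⅖*5) + 5)*4 = -63*(-(6 - 2*25 - 2) + 5)*4 = -63*(-(6 - 50 - 2) + 5)*4 = -63*(-1*(-46) + 5)*4 = -63*(46 + 5)*4 = -3213*4 = -63*204 = -12852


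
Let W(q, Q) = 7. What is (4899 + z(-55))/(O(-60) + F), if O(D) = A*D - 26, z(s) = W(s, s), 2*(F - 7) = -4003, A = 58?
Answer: -9812/11001 ≈ -0.89192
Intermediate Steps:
F = -3989/2 (F = 7 + (½)*(-4003) = 7 - 4003/2 = -3989/2 ≈ -1994.5)
z(s) = 7
O(D) = -26 + 58*D (O(D) = 58*D - 26 = -26 + 58*D)
(4899 + z(-55))/(O(-60) + F) = (4899 + 7)/((-26 + 58*(-60)) - 3989/2) = 4906/((-26 - 3480) - 3989/2) = 4906/(-3506 - 3989/2) = 4906/(-11001/2) = 4906*(-2/11001) = -9812/11001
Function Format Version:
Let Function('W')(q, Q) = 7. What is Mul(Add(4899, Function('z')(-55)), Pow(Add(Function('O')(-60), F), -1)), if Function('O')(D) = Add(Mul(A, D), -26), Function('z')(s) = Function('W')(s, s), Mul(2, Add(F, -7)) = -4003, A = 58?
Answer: Rational(-9812, 11001) ≈ -0.89192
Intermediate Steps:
F = Rational(-3989, 2) (F = Add(7, Mul(Rational(1, 2), -4003)) = Add(7, Rational(-4003, 2)) = Rational(-3989, 2) ≈ -1994.5)
Function('z')(s) = 7
Function('O')(D) = Add(-26, Mul(58, D)) (Function('O')(D) = Add(Mul(58, D), -26) = Add(-26, Mul(58, D)))
Mul(Add(4899, Function('z')(-55)), Pow(Add(Function('O')(-60), F), -1)) = Mul(Add(4899, 7), Pow(Add(Add(-26, Mul(58, -60)), Rational(-3989, 2)), -1)) = Mul(4906, Pow(Add(Add(-26, -3480), Rational(-3989, 2)), -1)) = Mul(4906, Pow(Add(-3506, Rational(-3989, 2)), -1)) = Mul(4906, Pow(Rational(-11001, 2), -1)) = Mul(4906, Rational(-2, 11001)) = Rational(-9812, 11001)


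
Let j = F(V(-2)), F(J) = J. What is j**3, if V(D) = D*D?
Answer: 64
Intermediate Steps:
V(D) = D**2
j = 4 (j = (-2)**2 = 4)
j**3 = 4**3 = 64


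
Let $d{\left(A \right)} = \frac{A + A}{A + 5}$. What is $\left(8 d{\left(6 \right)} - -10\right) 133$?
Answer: $\frac{27398}{11} \approx 2490.7$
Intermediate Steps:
$d{\left(A \right)} = \frac{2 A}{5 + A}$
$\left(8 d{\left(6 \right)} - -10\right) 133 = \left(8 \cdot 2 \cdot 6 \frac{1}{5 + 6} - -10\right) 133 = \left(8 \cdot 2 \cdot 6 \cdot \frac{1}{11} + 10\right) 133 = \left(8 \cdot \frac{12}{11} + 10\right) 133 = \left(\frac{96}{11} + 10\right) 133 = \frac{206}{11} \cdot 133 = \frac{27398}{11}$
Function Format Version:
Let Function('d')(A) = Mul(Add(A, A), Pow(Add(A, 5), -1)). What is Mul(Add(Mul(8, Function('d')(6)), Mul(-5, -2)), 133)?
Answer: Rational(27398, 11) ≈ 2490.7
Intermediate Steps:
Function('d')(A) = Mul(2, A, Pow(Add(5, A), -1)) (Function('d')(A) = Mul(Mul(2, A), Pow(Add(5, A), -1)) = Mul(2, A, Pow(Add(5, A), -1)))
Mul(Add(Mul(8, Function('d')(6)), Mul(-5, -2)), 133) = Mul(Add(Mul(8, Mul(2, 6, Pow(Add(5, 6), -1))), Mul(-5, -2)), 133) = Mul(Add(Mul(8, Mul(2, 6, Pow(11, -1))), 10), 133) = Mul(Add(Mul(8, Mul(2, 6, Rational(1, 11))), 10), 133) = Mul(Add(Mul(8, Rational(12, 11)), 10), 133) = Mul(Add(Rational(96, 11), 10), 133) = Mul(Rational(206, 11), 133) = Rational(27398, 11)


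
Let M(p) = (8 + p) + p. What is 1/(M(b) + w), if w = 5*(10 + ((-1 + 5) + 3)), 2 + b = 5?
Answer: 1/99 ≈ 0.010101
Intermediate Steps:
b = 3 (b = -2 + 5 = 3)
w = 85 (w = 5*(10 + (4 + 3)) = 5*(10 + 7) = 5*17 = 85)
M(p) = 8 + 2*p
1/(M(b) + w) = 1/((8 + 2*3) + 85) = 1/((8 + 6) + 85) = 1/(14 + 85) = 1/99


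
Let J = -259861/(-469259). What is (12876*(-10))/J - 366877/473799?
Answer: -4089696923946751/17588840277 ≈ -2.3252e+5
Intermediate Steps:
J = 37123/67037 (J = -259861*(-1/469259) = 37123/67037 ≈ 0.55377)
(12876*(-10))/J - 366877/473799 = (12876*(-10))/(37123/67037) - 366877/473799 = -128760*67037/37123 - 366877*1/473799 = -8631684120/37123 - 366877/473799 = -4089696923946751/17588840277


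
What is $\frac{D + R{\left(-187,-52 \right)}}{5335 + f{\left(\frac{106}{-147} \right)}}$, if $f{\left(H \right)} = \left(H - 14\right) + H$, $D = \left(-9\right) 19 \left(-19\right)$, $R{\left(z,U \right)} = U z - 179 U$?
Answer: $\frac{3275307}{781975} \approx 4.1885$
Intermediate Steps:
$R{\left(z,U \right)} = - 179 U + U z$
$D = 3249$ ($D = \left(-171\right) \left(-19\right) = 3249$)
$f{\left(H \right)} = -14 + 2 H$ ($f{\left(H \right)} = \left(-14 + H\right) + H = -14 + 2 H$)
$\frac{D + R{\left(-187,-52 \right)}}{5335 + f{\left(\frac{106}{-147} \right)}} = \frac{3249 - 52 \left(-179 - 187\right)}{5335 - \left(14 - 2 \frac{106}{-147}\right)} = \frac{3249 - -19032}{5335 - \left(14 - 2 \cdot 106 \left(- \frac{1}{147}\right)\right)} = \frac{3249 + 19032}{5335 + \left(-14 + 2 \left(- \frac{106}{147}\right)\right)} = \frac{22281}{5335 - \frac{2270}{147}} = \frac{22281}{\frac{781975}{147}} = 22281 \cdot \frac{147}{781975} = \frac{3275307}{781975}$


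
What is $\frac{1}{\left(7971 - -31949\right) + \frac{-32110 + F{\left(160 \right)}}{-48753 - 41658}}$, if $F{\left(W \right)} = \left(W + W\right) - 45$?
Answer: $\frac{90411}{3609238955} \approx 2.505 \cdot 10^{-5}$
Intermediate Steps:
$F{\left(W \right)} = -45 + 2 W$ ($F{\left(W \right)} = 2 W - 45 = -45 + 2 W$)
$\frac{1}{\left(7971 - -31949\right) + \frac{-32110 + F{\left(160 \right)}}{-48753 - 41658}} = \frac{1}{\left(7971 - -31949\right) + \frac{-32110 + \left(-45 + 2 \cdot 160\right)}{-48753 - 41658}} = \frac{1}{\left(7971 + 31949\right) + \frac{-32110 + \left(-45 + 320\right)}{-90411}} = \frac{1}{39920 + \left(-32110 + 275\right) \left(- \frac{1}{90411}\right)} = \frac{1}{39920 - - \frac{31835}{90411}} = \frac{1}{39920 + \frac{31835}{90411}} = \frac{1}{\frac{3609238955}{90411}} = \frac{90411}{3609238955}$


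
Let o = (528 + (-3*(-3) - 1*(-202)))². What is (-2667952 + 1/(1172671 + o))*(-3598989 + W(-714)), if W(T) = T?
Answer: 16506994454936267049/1718792 ≈ 9.6038e+12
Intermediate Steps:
o = 546121 (o = (528 + (9 + 202))² = (528 + 211)² = 739² = 546121)
(-2667952 + 1/(1172671 + o))*(-3598989 + W(-714)) = (-2667952 + 1/(1172671 + 546121))*(-3598989 - 714) = (-2667952 + 1/1718792)*(-3599703) = -4585654553983/1718792*(-3599703) = 16506994454936267049/1718792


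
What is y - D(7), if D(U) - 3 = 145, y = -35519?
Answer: -35667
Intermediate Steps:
D(U) = 148 (D(U) = 3 + 145 = 148)
y - D(7) = -35519 - 1*148 = -35519 - 148 = -35667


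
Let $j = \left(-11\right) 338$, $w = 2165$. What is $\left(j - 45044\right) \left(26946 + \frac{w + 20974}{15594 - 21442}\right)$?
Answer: $- \frac{89334858123}{68} \approx -1.3137 \cdot 10^{9}$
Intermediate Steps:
$j = -3718$
$\left(j - 45044\right) \left(26946 + \frac{w + 20974}{15594 - 21442}\right) = \left(-3718 - 45044\right) \left(26946 + \frac{2165 + 20974}{15594 - 21442}\right) = - 48762 \left(26946 + \frac{23139}{-5848}\right) = - 48762 \left(26946 + 23139 \left(- \frac{1}{5848}\right)\right) = - 48762 \left(26946 - \frac{23139}{5848}\right) = \left(-48762\right) \frac{157557069}{5848} = - \frac{89334858123}{68}$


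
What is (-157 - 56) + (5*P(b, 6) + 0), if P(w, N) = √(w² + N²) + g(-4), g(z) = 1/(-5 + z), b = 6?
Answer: -1922/9 + 30*√2 ≈ -171.13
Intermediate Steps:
P(w, N) = -⅑ + √(N² + w²) (P(w, N) = √(w² + N²) + 1/(-5 - 4) = √(N² + w²) + 1/(-9) = √(N² + w²) - ⅑ = -⅑ + √(N² + w²))
(-157 - 56) + (5*P(b, 6) + 0) = (-157 - 56) + (5*(-⅑ + √(6² + 6²)) + 0) = -213 + (5*(-⅑ + √(36 + 36)) + 0) = -213 + (5*(-⅑ + √72) + 0) = -213 + (5*(-⅑ + 6*√2) + 0) = -213 + ((-5/9 + 30*√2) + 0) = -213 + (-5/9 + 30*√2) = -1922/9 + 30*√2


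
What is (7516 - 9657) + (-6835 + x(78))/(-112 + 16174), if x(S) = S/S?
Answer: -5732596/2677 ≈ -2141.4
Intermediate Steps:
x(S) = 1
(7516 - 9657) + (-6835 + x(78))/(-112 + 16174) = (7516 - 9657) + (-6835 + 1)/(-112 + 16174) = -2141 - 6834/16062 = -2141 - 6834*1/16062 = -2141 - 1139/2677 = -5732596/2677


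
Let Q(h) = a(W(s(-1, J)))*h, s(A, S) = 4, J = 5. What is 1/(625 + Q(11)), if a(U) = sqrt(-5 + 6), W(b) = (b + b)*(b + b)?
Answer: 1/636 ≈ 0.0015723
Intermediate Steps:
W(b) = 4*b**2 (W(b) = (2*b)*(2*b) = 4*b**2)
a(U) = 1 (a(U) = sqrt(1) = 1)
Q(h) = h (Q(h) = 1*h = h)
1/(625 + Q(11)) = 1/(625 + 11) = 1/636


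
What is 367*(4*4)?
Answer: 5872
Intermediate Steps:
367*(4*4) = 367*16 = 5872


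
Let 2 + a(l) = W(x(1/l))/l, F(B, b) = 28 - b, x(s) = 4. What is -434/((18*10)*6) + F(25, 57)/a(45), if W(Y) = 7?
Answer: 686689/44820 ≈ 15.321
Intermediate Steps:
a(l) = -2 + 7/l
-434/((18*10)*6) + F(25, 57)/a(45) = -434/((18*10)*6) + (28 - 1*57)/(-2 + 7/45) = -434/(180*6) + (28 - 57)/(-2 + 7*(1/45)) = -434/1080 - 29/(-2 + 7/45) = -434*1/1080 - 29/(-83/45) = -217/540 - 29*(-45/83) = -217/540 + 1305/83 = 686689/44820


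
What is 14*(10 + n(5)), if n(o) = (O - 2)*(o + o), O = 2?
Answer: 140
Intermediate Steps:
n(o) = 0 (n(o) = (2 - 2)*(o + o) = 0*(2*o) = 0)
14*(10 + n(5)) = 14*(10 + 0) = 14*10 = 140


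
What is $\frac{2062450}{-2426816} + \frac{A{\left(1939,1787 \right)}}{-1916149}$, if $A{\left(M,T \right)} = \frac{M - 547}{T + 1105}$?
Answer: $- \frac{476211502113853}{560341996715872} \approx -0.84986$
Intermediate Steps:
$A{\left(M,T \right)} = \frac{-547 + M}{1105 + T}$
$\frac{2062450}{-2426816} + \frac{A{\left(1939,1787 \right)}}{-1916149} = \frac{2062450}{-2426816} + \frac{\frac{1}{1105 + 1787} \left(-547 + 1939\right)}{-1916149} = 2062450 \left(- \frac{1}{2426816}\right) + \frac{1}{2892} \cdot 1392 \left(- \frac{1}{1916149}\right) = - \frac{1031225}{1213408} + \frac{1}{2892} \cdot 1392 \left(- \frac{1}{1916149}\right) = - \frac{1031225}{1213408} + \frac{116}{241} \left(- \frac{1}{1916149}\right) = - \frac{1031225}{1213408} - \frac{116}{461791909} = - \frac{476211502113853}{560341996715872}$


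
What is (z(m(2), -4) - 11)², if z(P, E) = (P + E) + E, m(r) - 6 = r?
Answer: 121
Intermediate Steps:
m(r) = 6 + r
z(P, E) = P + 2*E (z(P, E) = (E + P) + E = P + 2*E)
(z(m(2), -4) - 11)² = (((6 + 2) + 2*(-4)) - 11)² = ((8 - 8) - 11)² = (0 - 11)² = (-11)² = 121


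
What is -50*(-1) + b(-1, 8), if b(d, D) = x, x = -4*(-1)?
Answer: 54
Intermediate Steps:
x = 4
b(d, D) = 4
-50*(-1) + b(-1, 8) = -50*(-1) + 4 = 50 + 4 = 54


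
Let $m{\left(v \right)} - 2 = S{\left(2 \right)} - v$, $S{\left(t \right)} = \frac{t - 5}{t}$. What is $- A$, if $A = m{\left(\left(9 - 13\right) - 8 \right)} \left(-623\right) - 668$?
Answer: $\frac{16911}{2} \approx 8455.5$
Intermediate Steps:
$S{\left(t \right)} = \frac{-5 + t}{t}$
$m{\left(v \right)} = \frac{1}{2} - v$ ($m{\left(v \right)} = 2 - \left(v - \frac{-5 + 2}{2}\right) = 2 - \left(\frac{3}{2} + v\right) = \frac{1}{2} - v$)
$A = - \frac{16911}{2}$ ($A = \left(\frac{1}{2} - \left(\left(9 - 13\right) - 8\right)\right) \left(-623\right) - 668 = \left(\frac{1}{2} - \left(-4 - 8\right)\right) \left(-623\right) - 668 = \left(\frac{1}{2} - -12\right) \left(-623\right) - 668 = \left(\frac{1}{2} + 12\right) \left(-623\right) - 668 = \frac{25}{2} \left(-623\right) - 668 = - \frac{15575}{2} - 668 = - \frac{16911}{2} \approx -8455.5$)
$- A = \left(-1\right) \left(- \frac{16911}{2}\right) = \frac{16911}{2}$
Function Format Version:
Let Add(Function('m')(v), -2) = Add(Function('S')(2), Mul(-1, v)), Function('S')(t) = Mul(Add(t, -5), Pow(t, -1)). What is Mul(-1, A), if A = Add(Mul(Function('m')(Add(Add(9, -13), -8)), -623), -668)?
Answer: Rational(16911, 2) ≈ 8455.5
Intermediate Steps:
Function('S')(t) = Mul(Pow(t, -1), Add(-5, t)) (Function('S')(t) = Mul(Add(-5, t), Pow(t, -1)) = Mul(Pow(t, -1), Add(-5, t)))
Function('m')(v) = Add(Rational(1, 2), Mul(-1, v)) (Function('m')(v) = Add(2, Add(Mul(Pow(2, -1), Add(-5, 2)), Mul(-1, v))) = Add(2, Add(Mul(Rational(1, 2), -3), Mul(-1, v))) = Add(2, Add(Rational(-3, 2), Mul(-1, v))) = Add(Rational(1, 2), Mul(-1, v)))
A = Rational(-16911, 2) (A = Add(Mul(Add(Rational(1, 2), Mul(-1, Add(Add(9, -13), -8))), -623), -668) = Add(Mul(Add(Rational(1, 2), Mul(-1, Add(-4, -8))), -623), -668) = Add(Mul(Add(Rational(1, 2), Mul(-1, -12)), -623), -668) = Add(Mul(Add(Rational(1, 2), 12), -623), -668) = Add(Mul(Rational(25, 2), -623), -668) = Add(Rational(-15575, 2), -668) = Rational(-16911, 2) ≈ -8455.5)
Mul(-1, A) = Mul(-1, Rational(-16911, 2)) = Rational(16911, 2)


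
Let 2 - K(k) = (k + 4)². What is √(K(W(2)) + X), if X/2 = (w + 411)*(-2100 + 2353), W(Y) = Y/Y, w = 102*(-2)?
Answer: √104719 ≈ 323.60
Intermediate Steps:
w = -204
W(Y) = 1
K(k) = 2 - (4 + k)² (K(k) = 2 - (k + 4)² = 2 - (4 + k)²)
X = 104742 (X = 2*((-204 + 411)*(-2100 + 2353)) = 2*(207*253) = 2*52371 = 104742)
√(K(W(2)) + X) = √((2 - (4 + 1)²) + 104742) = √((2 - 1*5²) + 104742) = √((2 - 1*25) + 104742) = √((2 - 25) + 104742) = √(-23 + 104742) = √104719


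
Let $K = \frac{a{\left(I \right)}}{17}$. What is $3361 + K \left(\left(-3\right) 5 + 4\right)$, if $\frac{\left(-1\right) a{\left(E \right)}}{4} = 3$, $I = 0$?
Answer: $\frac{57269}{17} \approx 3368.8$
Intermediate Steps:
$a{\left(E \right)} = -12$ ($a{\left(E \right)} = \left(-4\right) 3 = -12$)
$K = - \frac{12}{17} \approx -0.70588$
$3361 + K \left(\left(-3\right) 5 + 4\right) = 3361 - \frac{12 \left(\left(-3\right) 5 + 4\right)}{17} = 3361 - \frac{12 \left(-15 + 4\right)}{17} = 3361 - - \frac{132}{17} = 3361 + \frac{132}{17} = \frac{57269}{17}$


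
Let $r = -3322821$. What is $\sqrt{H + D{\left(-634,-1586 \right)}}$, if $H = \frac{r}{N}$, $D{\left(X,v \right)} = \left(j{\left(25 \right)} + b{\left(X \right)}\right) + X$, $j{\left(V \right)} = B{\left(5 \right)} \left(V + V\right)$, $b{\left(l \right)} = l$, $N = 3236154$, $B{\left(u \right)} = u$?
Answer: $\frac{3 i \sqrt{131752522728362}}{1078718} \approx 31.922 i$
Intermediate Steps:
$j{\left(V \right)} = 10 V$ ($j{\left(V \right)} = 5 \left(V + V\right) = 5 \cdot 2 V = 10 V$)
$D{\left(X,v \right)} = 250 + 2 X$ ($D{\left(X,v \right)} = \left(10 \cdot 25 + X\right) + X = \left(250 + X\right) + X = 250 + 2 X$)
$H = - \frac{1107607}{1078718}$ ($H = - \frac{3322821}{3236154} = \left(-3322821\right) \frac{1}{3236154} = - \frac{1107607}{1078718} \approx -1.0268$)
$\sqrt{H + D{\left(-634,-1586 \right)}} = \sqrt{- \frac{1107607}{1078718} + \left(250 + 2 \left(-634\right)\right)} = \sqrt{- \frac{1107607}{1078718} + \left(250 - 1268\right)} = \sqrt{- \frac{1107607}{1078718} - 1018} = \sqrt{- \frac{1099242531}{1078718}} = \frac{3 i \sqrt{131752522728362}}{1078718}$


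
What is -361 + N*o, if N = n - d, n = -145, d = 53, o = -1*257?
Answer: 50525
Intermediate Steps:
o = -257
N = -198 (N = -145 - 1*53 = -145 - 53 = -198)
-361 + N*o = -361 - 198*(-257) = -361 + 50886 = 50525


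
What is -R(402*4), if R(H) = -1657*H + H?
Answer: 2662848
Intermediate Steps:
R(H) = -1656*H
-R(402*4) = -(-1656)*402*4 = -(-1656)*1608 = -1*(-2662848) = 2662848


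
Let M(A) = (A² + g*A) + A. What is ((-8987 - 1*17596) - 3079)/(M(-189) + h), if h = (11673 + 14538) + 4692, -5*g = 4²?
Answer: -148310/335199 ≈ -0.44245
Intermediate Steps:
g = -16/5 (g = -⅕*4² = -⅕*16 = -16/5 ≈ -3.2000)
h = 30903 (h = 26211 + 4692 = 30903)
M(A) = A² - 11*A/5 (M(A) = (A² - 16*A/5) + A = A² - 11*A/5)
((-8987 - 1*17596) - 3079)/(M(-189) + h) = ((-8987 - 1*17596) - 3079)/((⅕)*(-189)*(-11 + 5*(-189)) + 30903) = ((-8987 - 17596) - 3079)/((⅕)*(-189)*(-11 - 945) + 30903) = (-26583 - 3079)/((⅕)*(-189)*(-956) + 30903) = -29662/(180684/5 + 30903) = -29662/335199/5 = -29662*5/335199 = -148310/335199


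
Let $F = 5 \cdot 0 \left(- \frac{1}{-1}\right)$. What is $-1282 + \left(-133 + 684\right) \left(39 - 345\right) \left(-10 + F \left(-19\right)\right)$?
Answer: $1684778$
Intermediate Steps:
$F = 0$ ($F = 0 \left(\left(-1\right) \left(-1\right)\right) = 0 \cdot 1 = 0$)
$-1282 + \left(-133 + 684\right) \left(39 - 345\right) \left(-10 + F \left(-19\right)\right) = -1282 + \left(-133 + 684\right) \left(39 - 345\right) \left(-10 + 0 \left(-19\right)\right) = -1282 + 551 \left(-306\right) \left(-10 + 0\right) = -1282 - -1686060 = -1282 + 1686060 = 1684778$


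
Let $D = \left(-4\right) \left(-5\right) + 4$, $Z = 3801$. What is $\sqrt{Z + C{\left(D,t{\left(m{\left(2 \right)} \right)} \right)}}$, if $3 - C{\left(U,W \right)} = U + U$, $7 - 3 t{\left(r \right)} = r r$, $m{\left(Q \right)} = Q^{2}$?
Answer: $2 \sqrt{939} \approx 61.286$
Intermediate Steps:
$D = 24$ ($D = 20 + 4 = 24$)
$t{\left(r \right)} = \frac{7}{3} - \frac{r^{2}}{3}$ ($t{\left(r \right)} = \frac{7}{3} - \frac{r r}{3} = \frac{7}{3} - \frac{r^{2}}{3}$)
$C{\left(U,W \right)} = 3 - 2 U$ ($C{\left(U,W \right)} = 3 - \left(U + U\right) = 3 - 2 U$)
$\sqrt{Z + C{\left(D,t{\left(m{\left(2 \right)} \right)} \right)}} = \sqrt{3801 + \left(3 - 48\right)} = \sqrt{3801 - 45} = \sqrt{3756} = 2 \sqrt{939}$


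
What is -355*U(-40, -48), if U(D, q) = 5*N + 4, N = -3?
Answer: 3905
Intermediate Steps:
U(D, q) = -11 (U(D, q) = 5*(-3) + 4 = -15 + 4 = -11)
-355*U(-40, -48) = -355*(-11) = 3905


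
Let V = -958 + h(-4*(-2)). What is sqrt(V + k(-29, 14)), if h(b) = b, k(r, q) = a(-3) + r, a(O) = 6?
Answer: I*sqrt(973) ≈ 31.193*I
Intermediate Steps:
k(r, q) = 6 + r
V = -950 (V = -958 - 4*(-2) = -958 + 8 = -950)
sqrt(V + k(-29, 14)) = sqrt(-950 + (6 - 29)) = sqrt(-950 - 23) = sqrt(-973) = I*sqrt(973)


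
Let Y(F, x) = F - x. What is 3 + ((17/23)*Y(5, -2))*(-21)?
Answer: -2430/23 ≈ -105.65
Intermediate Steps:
3 + ((17/23)*Y(5, -2))*(-21) = 3 + ((17/23)*(5 - 1*(-2)))*(-21) = 3 + ((17*(1/23))*(5 + 2))*(-21) = 3 + ((17/23)*7)*(-21) = 3 + (119/23)*(-21) = 3 - 2499/23 = -2430/23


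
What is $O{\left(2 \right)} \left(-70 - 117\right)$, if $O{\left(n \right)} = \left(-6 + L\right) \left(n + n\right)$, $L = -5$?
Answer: $8228$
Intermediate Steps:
$O{\left(n \right)} = - 22 n$ ($O{\left(n \right)} = \left(-6 - 5\right) \left(n + n\right) = - 11 \cdot 2 n = - 22 n$)
$O{\left(2 \right)} \left(-70 - 117\right) = \left(-22\right) 2 \left(-70 - 117\right) = \left(-44\right) \left(-187\right) = 8228$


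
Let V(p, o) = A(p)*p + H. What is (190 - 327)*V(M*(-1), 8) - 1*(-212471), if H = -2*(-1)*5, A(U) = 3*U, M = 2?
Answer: 209457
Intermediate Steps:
H = 10 (H = 2*5 = 10)
V(p, o) = 10 + 3*p² (V(p, o) = (3*p)*p + 10 = 3*p² + 10 = 10 + 3*p²)
(190 - 327)*V(M*(-1), 8) - 1*(-212471) = (190 - 327)*(10 + 3*(2*(-1))²) - 1*(-212471) = -137*(10 + 3*(-2)²) + 212471 = -137*(10 + 3*4) + 212471 = -137*(10 + 12) + 212471 = -137*22 + 212471 = -3014 + 212471 = 209457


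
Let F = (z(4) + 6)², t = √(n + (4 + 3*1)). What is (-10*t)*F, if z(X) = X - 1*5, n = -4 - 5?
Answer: -250*I*√2 ≈ -353.55*I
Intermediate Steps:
n = -9
z(X) = -5 + X (z(X) = X - 5 = -5 + X)
t = I*√2 (t = √(-9 + (4 + 3*1)) = √(-9 + (4 + 3)) = √(-9 + 7) = √(-2) = I*√2 ≈ 1.4142*I)
F = 25 (F = ((-5 + 4) + 6)² = (-1 + 6)² = 5² = 25)
(-10*t)*F = -10*I*√2*25 = -250*I*√2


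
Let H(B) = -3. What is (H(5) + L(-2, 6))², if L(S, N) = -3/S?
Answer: 9/4 ≈ 2.2500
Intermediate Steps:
(H(5) + L(-2, 6))² = (-3 - 3/(-2))² = (-3 - 3*(-½))² = (-3 + 3/2)² = (-3/2)² = 9/4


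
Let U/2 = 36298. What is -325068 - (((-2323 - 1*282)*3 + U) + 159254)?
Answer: -549103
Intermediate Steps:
U = 72596 (U = 2*36298 = 72596)
-325068 - (((-2323 - 1*282)*3 + U) + 159254) = -325068 - (((-2323 - 1*282)*3 + 72596) + 159254) = -325068 - (((-2323 - 282)*3 + 72596) + 159254) = -325068 - ((-2605*3 + 72596) + 159254) = -325068 - ((-7815 + 72596) + 159254) = -325068 - (64781 + 159254) = -325068 - 1*224035 = -325068 - 224035 = -549103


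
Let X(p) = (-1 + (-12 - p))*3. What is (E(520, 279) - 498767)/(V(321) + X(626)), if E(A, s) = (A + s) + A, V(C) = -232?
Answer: 71064/307 ≈ 231.48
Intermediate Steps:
E(A, s) = s + 2*A
X(p) = -39 - 3*p (X(p) = (-13 - p)*3 = -39 - 3*p)
(E(520, 279) - 498767)/(V(321) + X(626)) = ((279 + 2*520) - 498767)/(-232 + (-39 - 3*626)) = ((279 + 1040) - 498767)/(-232 + (-39 - 1878)) = (1319 - 498767)/(-232 - 1917) = -497448/(-2149) = -497448*(-1/2149) = 71064/307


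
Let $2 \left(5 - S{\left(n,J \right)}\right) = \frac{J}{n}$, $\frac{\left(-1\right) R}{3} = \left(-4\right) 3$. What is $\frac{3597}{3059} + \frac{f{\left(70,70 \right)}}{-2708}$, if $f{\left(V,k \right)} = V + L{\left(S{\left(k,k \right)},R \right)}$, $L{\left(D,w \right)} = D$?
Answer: $\frac{19025561}{16567544} \approx 1.1484$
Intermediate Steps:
$R = 36$ ($R = - 3 \left(\left(-4\right) 3\right) = \left(-3\right) \left(-12\right) = 36$)
$S{\left(n,J \right)} = 5 - \frac{J}{2 n}$ ($S{\left(n,J \right)} = 5 - \frac{J \frac{1}{n}}{2} = 5 - \frac{J}{2 n}$)
$f{\left(V,k \right)} = \frac{9}{2} + V$ ($f{\left(V,k \right)} = V + \left(5 - \frac{k}{2 k}\right) = V + \left(5 - \frac{1}{2}\right) = V + \frac{9}{2} = \frac{9}{2} + V$)
$\frac{3597}{3059} + \frac{f{\left(70,70 \right)}}{-2708} = \frac{3597}{3059} + \frac{\frac{9}{2} + 70}{-2708} = 3597 \cdot \frac{1}{3059} + \frac{149}{2} \left(- \frac{1}{2708}\right) = \frac{3597}{3059} - \frac{149}{5416} = \frac{19025561}{16567544}$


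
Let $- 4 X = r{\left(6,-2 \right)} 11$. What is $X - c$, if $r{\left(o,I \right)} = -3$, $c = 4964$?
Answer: $- \frac{19823}{4} \approx -4955.8$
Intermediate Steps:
$X = \frac{33}{4}$ ($X = - \frac{\left(-3\right) 11}{4} = \left(- \frac{1}{4}\right) \left(-33\right) = \frac{33}{4} \approx 8.25$)
$X - c = \frac{33}{4} - 4964 = - \frac{19823}{4}$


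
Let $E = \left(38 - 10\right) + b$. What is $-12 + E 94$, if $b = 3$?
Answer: $2902$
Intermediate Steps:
$E = 31$ ($E = \left(38 - 10\right) + 3 = 28 + 3 = 31$)
$-12 + E 94 = -12 + 31 \cdot 94 = -12 + 2914 = 2902$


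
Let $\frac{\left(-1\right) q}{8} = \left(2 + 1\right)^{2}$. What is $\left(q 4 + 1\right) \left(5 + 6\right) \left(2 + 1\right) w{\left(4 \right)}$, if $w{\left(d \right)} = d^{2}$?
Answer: $-151536$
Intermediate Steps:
$q = -72$ ($q = - 8 \left(2 + 1\right)^{2} = - 8 \cdot 3^{2} = \left(-8\right) 9 = -72$)
$\left(q 4 + 1\right) \left(5 + 6\right) \left(2 + 1\right) w{\left(4 \right)} = \left(\left(-72\right) 4 + 1\right) \left(5 + 6\right) \left(2 + 1\right) 4^{2} = \left(-288 + 1\right) 11 \cdot 3 \cdot 16 = \left(-287\right) 33 \cdot 16 = \left(-9471\right) 16 = -151536$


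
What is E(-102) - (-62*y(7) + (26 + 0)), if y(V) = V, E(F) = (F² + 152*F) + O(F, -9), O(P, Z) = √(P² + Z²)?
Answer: -4692 + 3*√1165 ≈ -4589.6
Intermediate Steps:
E(F) = F² + √(81 + F²) + 152*F (E(F) = (F² + 152*F) + √(F² + (-9)²) = (F² + 152*F) + √(F² + 81) = (F² + 152*F) + √(81 + F²) = F² + √(81 + F²) + 152*F)
E(-102) - (-62*y(7) + (26 + 0)) = ((-102)² + √(81 + (-102)²) + 152*(-102)) - (-62*7 + (26 + 0)) = (10404 + √(81 + 10404) - 15504) - (-434 + 26) = (10404 + √10485 - 15504) - 1*(-408) = (10404 + 3*√1165 - 15504) + 408 = (-5100 + 3*√1165) + 408 = -4692 + 3*√1165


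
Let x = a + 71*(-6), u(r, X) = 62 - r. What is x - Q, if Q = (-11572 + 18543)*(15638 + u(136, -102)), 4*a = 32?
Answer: -108497062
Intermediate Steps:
a = 8 (a = (¼)*32 = 8)
Q = 108496644 (Q = (-11572 + 18543)*(15638 + (62 - 1*136)) = 6971*(15638 + (62 - 136)) = 6971*(15638 - 74) = 6971*15564 = 108496644)
x = -418 (x = 8 + 71*(-6) = 8 - 426 = -418)
x - Q = -418 - 1*108496644 = -418 - 108496644 = -108497062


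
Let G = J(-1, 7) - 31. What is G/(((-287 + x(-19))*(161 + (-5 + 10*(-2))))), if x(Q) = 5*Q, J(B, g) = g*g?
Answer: -9/25976 ≈ -0.00034647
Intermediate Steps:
J(B, g) = g²
G = 18 (G = 7² - 31 = 49 - 31 = 18)
G/(((-287 + x(-19))*(161 + (-5 + 10*(-2))))) = 18/((-287 + 5*(-19))*(161 + (-5 + 10*(-2)))) = 18/((-287 - 95)*(161 + (-5 - 20))) = 18/(-382*(161 - 25)) = 18/(-382*136) = 18/(-51952) = -1/51952*18 = -9/25976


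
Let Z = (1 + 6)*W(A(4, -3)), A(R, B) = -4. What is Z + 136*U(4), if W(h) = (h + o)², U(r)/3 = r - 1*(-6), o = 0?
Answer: 4192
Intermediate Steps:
U(r) = 18 + 3*r (U(r) = 3*(r - 1*(-6)) = 3*(r + 6) = 3*(6 + r) = 18 + 3*r)
W(h) = h² (W(h) = (h + 0)² = h²)
Z = 112 (Z = (1 + 6)*(-4)² = 7*16 = 112)
Z + 136*U(4) = 112 + 136*(18 + 3*4) = 112 + 136*(18 + 12) = 112 + 136*30 = 112 + 4080 = 4192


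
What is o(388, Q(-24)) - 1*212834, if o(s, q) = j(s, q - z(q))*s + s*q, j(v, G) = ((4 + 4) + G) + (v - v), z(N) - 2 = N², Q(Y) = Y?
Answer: -452618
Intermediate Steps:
z(N) = 2 + N²
j(v, G) = 8 + G (j(v, G) = (8 + G) + 0 = 8 + G)
o(s, q) = q*s + s*(6 + q - q²) (o(s, q) = (8 + (q - (2 + q²)))*s + s*q = (8 + (q + (-2 - q²)))*s + q*s = (8 + (-2 + q - q²))*s + q*s = (6 + q - q²)*s + q*s = s*(6 + q - q²) + q*s = q*s + s*(6 + q - q²))
o(388, Q(-24)) - 1*212834 = 388*(6 - 1*(-24)² + 2*(-24)) - 1*212834 = 388*(6 - 1*576 - 48) - 212834 = 388*(6 - 576 - 48) - 212834 = 388*(-618) - 212834 = -239784 - 212834 = -452618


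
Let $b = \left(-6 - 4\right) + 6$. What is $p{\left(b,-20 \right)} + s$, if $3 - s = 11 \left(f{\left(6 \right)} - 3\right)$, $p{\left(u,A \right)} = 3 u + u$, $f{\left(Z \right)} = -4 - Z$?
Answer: $130$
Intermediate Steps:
$b = -4$ ($b = -10 + 6 = -4$)
$p{\left(u,A \right)} = 4 u$
$s = 146$ ($s = 3 - 11 \left(\left(-4 - 6\right) - 3\right) = 3 - 11 \left(-10 - 3\right) = 3 - 11 \left(-13\right) = 3 - -143 = 3 + 143 = 146$)
$p{\left(b,-20 \right)} + s = 4 \left(-4\right) + 146 = -16 + 146 = 130$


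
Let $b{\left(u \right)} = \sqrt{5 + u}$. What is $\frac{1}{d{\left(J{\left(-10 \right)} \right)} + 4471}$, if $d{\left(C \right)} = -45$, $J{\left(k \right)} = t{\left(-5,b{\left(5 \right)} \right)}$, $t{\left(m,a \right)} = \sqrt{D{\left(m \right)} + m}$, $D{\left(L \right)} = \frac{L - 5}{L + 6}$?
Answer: $\frac{1}{4426} \approx 0.00022594$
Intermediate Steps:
$D{\left(L \right)} = \frac{-5 + L}{6 + L}$
$t{\left(m,a \right)} = \sqrt{m + \frac{-5 + m}{6 + m}}$ ($t{\left(m,a \right)} = \sqrt{\frac{-5 + m}{6 + m} + m} = \sqrt{m + \frac{-5 + m}{6 + m}}$)
$J{\left(k \right)} = i \sqrt{15}$ ($J{\left(k \right)} = \sqrt{\frac{-5 - 5 - 5 \left(6 - 5\right)}{6 - 5}} = \sqrt{\frac{-5 - 5 - 5}{1}} = \sqrt{1 \left(-5 - 5 - 5\right)} = \sqrt{1 \left(-15\right)} = \sqrt{-15} = i \sqrt{15}$)
$\frac{1}{d{\left(J{\left(-10 \right)} \right)} + 4471} = \frac{1}{-45 + 4471} = \frac{1}{4426}$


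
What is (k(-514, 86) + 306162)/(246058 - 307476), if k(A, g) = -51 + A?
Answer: -305597/61418 ≈ -4.9757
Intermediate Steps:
(k(-514, 86) + 306162)/(246058 - 307476) = ((-51 - 514) + 306162)/(246058 - 307476) = (-565 + 306162)/(-61418) = 305597*(-1/61418) = -305597/61418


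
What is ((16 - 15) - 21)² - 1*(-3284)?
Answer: 3684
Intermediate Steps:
((16 - 15) - 21)² - 1*(-3284) = (1 - 21)² + 3284 = (-20)² + 3284 = 400 + 3284 = 3684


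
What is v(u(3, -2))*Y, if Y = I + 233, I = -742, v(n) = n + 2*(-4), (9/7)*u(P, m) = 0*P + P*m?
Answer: 19342/3 ≈ 6447.3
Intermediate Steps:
u(P, m) = 7*P*m/9 (u(P, m) = 7*(0*P + P*m)/9 = 7*(0 + P*m)/9 = 7*(P*m)/9 = 7*P*m/9)
v(n) = -8 + n (v(n) = n - 8 = -8 + n)
Y = -509 (Y = -742 + 233 = -509)
v(u(3, -2))*Y = (-8 + (7/9)*3*(-2))*(-509) = (-8 - 14/3)*(-509) = -38/3*(-509) = 19342/3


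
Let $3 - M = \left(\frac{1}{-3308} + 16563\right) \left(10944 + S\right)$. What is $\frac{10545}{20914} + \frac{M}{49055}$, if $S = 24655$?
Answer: $- \frac{20395350856119511}{1696898590580} \approx -12019.0$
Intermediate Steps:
$M = - \frac{1950483546473}{3308}$ ($M = 3 - \left(\frac{1}{-3308} + 16563\right) \left(10944 + 24655\right) = 3 - \left(- \frac{1}{3308} + 16563\right) 35599 = 3 - \frac{54790403}{3308} \cdot 35599 = 3 - \frac{1950483556397}{3308} = - \frac{1950483546473}{3308} \approx -5.8963 \cdot 10^{8}$)
$\frac{10545}{20914} + \frac{M}{49055} = \frac{10545}{20914} - \frac{1950483546473}{3308 \cdot 49055} = 10545 \cdot \frac{1}{20914} - \frac{1950483546473}{162273940} = \frac{10545}{20914} - \frac{1950483546473}{162273940} = - \frac{20395350856119511}{1696898590580}$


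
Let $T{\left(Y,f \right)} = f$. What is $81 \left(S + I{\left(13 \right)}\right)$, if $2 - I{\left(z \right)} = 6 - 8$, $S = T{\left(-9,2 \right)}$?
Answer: $486$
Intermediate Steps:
$S = 2$
$I{\left(z \right)} = 4$ ($I{\left(z \right)} = 2 - \left(6 - 8\right) = 2 - -2 = 2 + 2 = 4$)
$81 \left(S + I{\left(13 \right)}\right) = 81 \left(2 + 4\right) = 81 \cdot 6 = 486$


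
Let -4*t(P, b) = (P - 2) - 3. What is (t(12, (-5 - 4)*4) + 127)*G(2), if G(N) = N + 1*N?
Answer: 501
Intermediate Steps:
t(P, b) = 5/4 - P/4 (t(P, b) = -((P - 2) - 3)/4 = -((-2 + P) - 3)/4 = -(-5 + P)/4 = 5/4 - P/4)
G(N) = 2*N (G(N) = N + N = 2*N)
(t(12, (-5 - 4)*4) + 127)*G(2) = ((5/4 - 1/4*12) + 127)*(2*2) = ((5/4 - 3) + 127)*4 = (-7/4 + 127)*4 = (501/4)*4 = 501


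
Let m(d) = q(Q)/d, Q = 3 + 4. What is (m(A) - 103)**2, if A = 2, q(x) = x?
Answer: 39601/4 ≈ 9900.3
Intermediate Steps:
Q = 7
m(d) = 7/d
(m(A) - 103)**2 = (7/2 - 103)**2 = (-199/2)**2 = 39601/4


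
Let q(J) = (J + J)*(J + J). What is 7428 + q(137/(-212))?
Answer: 83479777/11236 ≈ 7429.7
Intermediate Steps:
q(J) = 4*J² (q(J) = (2*J)*(2*J) = 4*J²)
7428 + q(137/(-212)) = 7428 + 4*(137/(-212))² = 7428 + 4*(137*(-1/212))² = 7428 + 4*(-137/212)² = 7428 + 4*(18769/44944) = 7428 + 18769/11236 = 83479777/11236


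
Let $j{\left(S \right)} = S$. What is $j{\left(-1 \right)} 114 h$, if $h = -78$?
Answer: $8892$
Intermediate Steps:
$j{\left(-1 \right)} 114 h = \left(-1\right) 114 \left(-78\right) = \left(-114\right) \left(-78\right) = 8892$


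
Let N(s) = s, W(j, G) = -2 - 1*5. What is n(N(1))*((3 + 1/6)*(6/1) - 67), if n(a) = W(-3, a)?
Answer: 336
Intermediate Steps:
W(j, G) = -7 (W(j, G) = -2 - 5 = -7)
n(a) = -7
n(N(1))*((3 + 1/6)*(6/1) - 67) = -7*((3 + 1/6)*(6/1) - 67) = -7*((3 + 1*(⅙))*(6*1) - 67) = -7*((3 + ⅙)*6 - 67) = -7*((19/6)*6 - 67) = -7*(19 - 67) = -7*(-48) = 336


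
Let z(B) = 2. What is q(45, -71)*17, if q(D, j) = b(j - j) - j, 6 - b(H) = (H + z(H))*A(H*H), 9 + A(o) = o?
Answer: 1615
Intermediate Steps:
A(o) = -9 + o
b(H) = 6 - (-9 + H**2)*(2 + H) (b(H) = 6 - (H + 2)*(-9 + H*H) = 6 - (2 + H)*(-9 + H**2) = 6 - (-9 + H**2)*(2 + H))
q(D, j) = 24 - j (q(D, j) = (24 - 2*(j - j)**2 - (j - j)*(-9 + (j - j)**2)) - j = (24 - 2*0**2 - 1*0*(-9 + 0**2)) - j = (24 - 2*0 - 1*0*(-9 + 0)) - j = (24 + 0 - 1*0*(-9)) - j = (24 + 0 + 0) - j = 24 - j)
q(45, -71)*17 = (24 - 1*(-71))*17 = (24 + 71)*17 = 95*17 = 1615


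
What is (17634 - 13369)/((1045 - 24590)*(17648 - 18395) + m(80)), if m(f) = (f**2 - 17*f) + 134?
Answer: 4265/17593289 ≈ 0.00024242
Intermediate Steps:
m(f) = 134 + f**2 - 17*f
(17634 - 13369)/((1045 - 24590)*(17648 - 18395) + m(80)) = (17634 - 13369)/((1045 - 24590)*(17648 - 18395) + (134 + 80**2 - 17*80)) = 4265/(-23545*(-747) + (134 + 6400 - 1360)) = 4265/(17588115 + 5174) = 4265/17593289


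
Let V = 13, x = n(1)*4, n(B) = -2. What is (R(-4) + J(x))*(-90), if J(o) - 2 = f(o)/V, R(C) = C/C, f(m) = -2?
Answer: -3330/13 ≈ -256.15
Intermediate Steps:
x = -8 (x = -2*4 = -8)
R(C) = 1
J(o) = 24/13 (J(o) = 2 - 2/13 = 24/13)
(R(-4) + J(x))*(-90) = (1 + 24/13)*(-90) = (37/13)*(-90) = -3330/13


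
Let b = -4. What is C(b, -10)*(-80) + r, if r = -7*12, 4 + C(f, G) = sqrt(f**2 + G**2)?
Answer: 236 - 160*sqrt(29) ≈ -625.63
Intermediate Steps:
C(f, G) = -4 + sqrt(G**2 + f**2) (C(f, G) = -4 + sqrt(f**2 + G**2) = -4 + sqrt(G**2 + f**2))
r = -84
C(b, -10)*(-80) + r = (-4 + sqrt((-10)**2 + (-4)**2))*(-80) - 84 = (-4 + sqrt(100 + 16))*(-80) - 84 = (-4 + sqrt(116))*(-80) - 84 = (-4 + 2*sqrt(29))*(-80) - 84 = (320 - 160*sqrt(29)) - 84 = 236 - 160*sqrt(29)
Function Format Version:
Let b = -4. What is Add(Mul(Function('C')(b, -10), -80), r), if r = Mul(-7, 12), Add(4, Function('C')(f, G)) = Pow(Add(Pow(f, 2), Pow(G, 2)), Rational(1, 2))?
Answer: Add(236, Mul(-160, Pow(29, Rational(1, 2)))) ≈ -625.63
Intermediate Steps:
Function('C')(f, G) = Add(-4, Pow(Add(Pow(G, 2), Pow(f, 2)), Rational(1, 2))) (Function('C')(f, G) = Add(-4, Pow(Add(Pow(f, 2), Pow(G, 2)), Rational(1, 2))) = Add(-4, Pow(Add(Pow(G, 2), Pow(f, 2)), Rational(1, 2))))
r = -84
Add(Mul(Function('C')(b, -10), -80), r) = Add(Mul(Add(-4, Pow(Add(Pow(-10, 2), Pow(-4, 2)), Rational(1, 2))), -80), -84) = Add(Mul(Add(-4, Pow(Add(100, 16), Rational(1, 2))), -80), -84) = Add(Mul(Add(-4, Pow(116, Rational(1, 2))), -80), -84) = Add(Mul(Add(-4, Mul(2, Pow(29, Rational(1, 2)))), -80), -84) = Add(Add(320, Mul(-160, Pow(29, Rational(1, 2)))), -84) = Add(236, Mul(-160, Pow(29, Rational(1, 2))))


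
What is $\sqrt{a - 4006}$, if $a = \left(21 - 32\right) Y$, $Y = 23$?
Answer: $i \sqrt{4259} \approx 65.261 i$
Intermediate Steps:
$a = -253$ ($a = \left(21 - 32\right) 23 = \left(-11\right) 23 = -253$)
$\sqrt{a - 4006} = \sqrt{-253 - 4006} = \sqrt{-4259} = i \sqrt{4259}$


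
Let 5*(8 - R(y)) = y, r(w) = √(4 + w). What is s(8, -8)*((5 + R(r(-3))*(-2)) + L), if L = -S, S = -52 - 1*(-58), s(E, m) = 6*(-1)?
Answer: 498/5 ≈ 99.600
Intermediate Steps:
s(E, m) = -6
R(y) = 8 - y/5
S = 6 (S = -52 + 58 = 6)
L = -6 (L = -1*6 = -6)
s(8, -8)*((5 + R(r(-3))*(-2)) + L) = -6*((5 + (8 - √(4 - 3)/5)*(-2)) - 6) = -6*((5 + (8 - √1/5)*(-2)) - 6) = -6*((5 + (8 - ⅕*1)*(-2)) - 6) = -6*((5 + (8 - ⅕)*(-2)) - 6) = -6*((5 + (39/5)*(-2)) - 6) = -6*((5 - 78/5) - 6) = -6*(-53/5 - 6) = -6*(-83/5) = 498/5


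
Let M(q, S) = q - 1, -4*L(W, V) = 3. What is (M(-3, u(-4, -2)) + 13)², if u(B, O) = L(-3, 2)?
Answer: 81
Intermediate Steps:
L(W, V) = -¾ (L(W, V) = -¼*3 = -¾)
u(B, O) = -¾
M(q, S) = -1 + q
(M(-3, u(-4, -2)) + 13)² = ((-1 - 3) + 13)² = (-4 + 13)² = 9² = 81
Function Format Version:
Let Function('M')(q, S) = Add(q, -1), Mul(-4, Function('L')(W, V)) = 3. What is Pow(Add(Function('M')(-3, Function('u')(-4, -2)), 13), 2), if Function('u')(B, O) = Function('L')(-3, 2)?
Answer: 81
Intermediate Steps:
Function('L')(W, V) = Rational(-3, 4) (Function('L')(W, V) = Mul(Rational(-1, 4), 3) = Rational(-3, 4))
Function('u')(B, O) = Rational(-3, 4)
Function('M')(q, S) = Add(-1, q)
Pow(Add(Function('M')(-3, Function('u')(-4, -2)), 13), 2) = Pow(Add(Add(-1, -3), 13), 2) = Pow(Add(-4, 13), 2) = Pow(9, 2) = 81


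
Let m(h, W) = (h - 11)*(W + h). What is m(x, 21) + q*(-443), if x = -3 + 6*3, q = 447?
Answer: -197877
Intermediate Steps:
x = 15 (x = -3 + 18 = 15)
m(h, W) = (-11 + h)*(W + h)
m(x, 21) + q*(-443) = (15² - 11*21 - 11*15 + 21*15) + 447*(-443) = (225 - 231 - 165 + 315) - 198021 = 144 - 198021 = -197877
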